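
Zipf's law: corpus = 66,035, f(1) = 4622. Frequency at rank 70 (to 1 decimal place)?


Zipf's law: f(r) = f(1) / r
f(1) = 4622
f(70) = 4622 / 70
= 66.0 occurrences


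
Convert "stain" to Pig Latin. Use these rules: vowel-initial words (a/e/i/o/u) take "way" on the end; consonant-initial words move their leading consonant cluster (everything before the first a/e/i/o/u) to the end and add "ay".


Word: "stain"
Starts with consonant(s) → move to end, add 'ay'
Consonant cluster: "st"
Pig Latin = "ainstay"


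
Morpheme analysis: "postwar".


Word: "postwar"
Morphemes: post- | war
Each morpheme carries meaning
= 2 morphemes


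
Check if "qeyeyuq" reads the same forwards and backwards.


Word: "qeyeyuq"
Reversed: "quyeyeq"
Forward == Backward? qeyeyuq != quyeyeq
Palindrome = No


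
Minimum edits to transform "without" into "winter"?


Word 1: "without" (length 7)
Word 2: "winter" (length 6)
One optimal edit sequence (insert/delete/substitute each cost 1):
  1. keep 'w'
  2. keep 'i'
  3. delete 't'  (+1)
  4. substitute 'h' -> 'n'  (+1)
  5. substitute 'o' -> 't'  (+1)
  6. substitute 'u' -> 'e'  (+1)
  7. substitute 't' -> 'r'  (+1)
Total edit operations: 5
Edit distance = 5


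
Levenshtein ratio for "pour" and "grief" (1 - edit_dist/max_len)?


Word 1: "pour" (length 4)
Word 2: "grief" (length 5)
One optimal edit sequence:
  1. insert 'g'  (+1)
  2. substitute 'p' -> 'r'  (+1)
  3. substitute 'o' -> 'i'  (+1)
  4. substitute 'u' -> 'e'  (+1)
  5. substitute 'r' -> 'f'  (+1)
Edit distance = 5
Max length = max(4, 5) = 5
Similarity = 1 - 5/5
= 0.0000


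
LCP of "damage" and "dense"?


Word 1: "damage"
Word 2: "dense"
Comparing from start:
  Pos 0: 'd' == 'd'
  Pos 1: 'a' != 'e' (stop)
LCP = "d" (length 1)


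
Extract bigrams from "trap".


Word: "trap" (length 4)
Number of bigrams = 4 - 2 + 1 = 3
  Position 0: "tr"
  Position 1: "ra"
  Position 2: "ap"
Bigrams = "tr", "ra", "ap"


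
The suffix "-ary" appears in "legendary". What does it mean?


Suffix: -ary
Example: legendary = legend + -ary
Meaning = relating to


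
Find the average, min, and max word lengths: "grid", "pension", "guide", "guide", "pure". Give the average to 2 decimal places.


Lengths: "grid"=4, "pension"=7, "guide"=5, "guide"=5, "pure"=4
Sum = 25, Count = 5
Average = 25/5 = 5.00
= avg=5.00, min=4, max=7


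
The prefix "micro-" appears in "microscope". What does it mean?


Prefix: micro-
As in: microscope -> micro- + scope
Meaning = small


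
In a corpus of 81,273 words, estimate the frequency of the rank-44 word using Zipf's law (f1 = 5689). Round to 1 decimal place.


Zipf's law: f(r) = f(1) / r
f(1) = 5689
f(44) = 5689 / 44
= 129.3 occurrences


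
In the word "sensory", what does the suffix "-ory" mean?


Suffix: -ory
Example: sensory (sense + -ory, with a spelling change)
Meaning = relating to / place for


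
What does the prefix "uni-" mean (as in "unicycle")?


Prefix: uni-
As in: unicycle -> uni- + cycle
Meaning = one


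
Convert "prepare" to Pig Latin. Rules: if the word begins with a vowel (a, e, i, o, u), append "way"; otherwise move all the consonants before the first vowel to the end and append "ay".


Word: "prepare"
Starts with consonant(s) → move to end, add 'ay'
Consonant cluster: "pr"
Pig Latin = "eparepray"


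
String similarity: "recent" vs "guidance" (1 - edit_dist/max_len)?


Word 1: "recent" (length 6)
Word 2: "guidance" (length 8)
One optimal edit sequence:
  1. insert 'g'  (+1)
  2. substitute 'r' -> 'u'  (+1)
  3. substitute 'e' -> 'i'  (+1)
  4. substitute 'c' -> 'd'  (+1)
  5. substitute 'e' -> 'a'  (+1)
  6. keep 'n'
  7. insert 'c'  (+1)
  8. substitute 't' -> 'e'  (+1)
Edit distance = 7
Max length = max(6, 8) = 8
Similarity = 1 - 7/8
= 0.1250


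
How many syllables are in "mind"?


Word: "mind"
Syllable breakdown: mind
Counting: 1 part
= 1 syllable


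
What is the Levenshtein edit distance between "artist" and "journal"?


Word 1: "artist" (length 6)
Word 2: "journal" (length 7)
One optimal edit sequence (insert/delete/substitute each cost 1):
  1. insert 'j'  (+1)
  2. substitute 'a' -> 'o'  (+1)
  3. substitute 'r' -> 'u'  (+1)
  4. substitute 't' -> 'r'  (+1)
  5. substitute 'i' -> 'n'  (+1)
  6. substitute 's' -> 'a'  (+1)
  7. substitute 't' -> 'l'  (+1)
Total edit operations: 7
Edit distance = 7


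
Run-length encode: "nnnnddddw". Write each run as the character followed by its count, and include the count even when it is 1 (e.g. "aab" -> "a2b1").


String: "nnnnddddw"
Scanning for consecutive runs:
  'n' x 4
  'd' x 4
  'w' x 1
RLE = "n4d4w1"


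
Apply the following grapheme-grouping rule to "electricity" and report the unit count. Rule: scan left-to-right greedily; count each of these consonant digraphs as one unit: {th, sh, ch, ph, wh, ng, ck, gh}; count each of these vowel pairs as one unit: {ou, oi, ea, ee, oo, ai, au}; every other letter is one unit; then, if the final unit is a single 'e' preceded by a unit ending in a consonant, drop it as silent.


Word: "electricity" (11 letters)
Left-to-right scan:
  (1) 'e' (letter)
  (2) 'l' (letter)
  (3) 'e' (letter)
  (4) 'c' (letter)
  (5) 't' (letter)
  (6) 'r' (letter)
  (7) 'i' (letter)
  (8) 'c' (letter)
  (9) 'i' (letter)
  (10) 't' (letter)
  (11) 'y' (letter)
Units from scan: 11
Sound units = 11 units


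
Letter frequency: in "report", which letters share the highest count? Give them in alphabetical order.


Word: "report"
Letter counts:
  'e': 1
  'o': 1
  'p': 1
  'r': 2
  't': 1
Maximum count = 2
Most frequent = 'r' (2 times each)


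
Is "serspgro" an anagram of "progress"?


Word 1: "progress" → sorted: egoprrss
Word 2: "serspgro" → sorted: egoprrss
Same letters? egoprrss == egoprrss
Anagram = Yes


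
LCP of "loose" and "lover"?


Word 1: "loose"
Word 2: "lover"
Comparing from start:
  Pos 0: 'l' == 'l'
  Pos 1: 'o' == 'o'
  Pos 2: 'o' != 'v' (stop)
LCP = "lo" (length 2)


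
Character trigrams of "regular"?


Word: "regular" (length 7)
Number of trigrams = 7 - 3 + 1 = 5
  Position 0: "reg"
  Position 1: "egu"
  Position 2: "gul"
  Position 3: "ula"
  Position 4: "lar"
Trigrams = "reg", "egu", "gul", "ula", "lar"


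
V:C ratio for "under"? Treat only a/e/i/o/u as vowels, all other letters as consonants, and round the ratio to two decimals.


Word: "under"
Vowels (a,e,i,o,u): 2
Consonants: 3
Ratio = 2/3
= 0.67


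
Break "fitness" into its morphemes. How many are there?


Word: "fitness"
Morphemes: fit + -ness
Each morpheme carries meaning
= 2 morphemes


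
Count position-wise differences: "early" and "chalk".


Comparing character by character (same length = 5):
  Pos 0: 'e' vs 'c' !=
  Pos 1: 'a' vs 'h' !=
  Pos 2: 'r' vs 'a' !=
  Pos 3: 'l' vs 'l' =
  Pos 4: 'y' vs 'k' !=
Hamming distance = 4


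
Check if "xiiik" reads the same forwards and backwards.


Word: "xiiik"
Reversed: "kiiix"
Forward == Backward? xiiik != kiiix
Palindrome = No


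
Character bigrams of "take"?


Word: "take" (length 4)
Number of bigrams = 4 - 2 + 1 = 3
  Position 0: "ta"
  Position 1: "ak"
  Position 2: "ke"
Bigrams = "ta", "ak", "ke"


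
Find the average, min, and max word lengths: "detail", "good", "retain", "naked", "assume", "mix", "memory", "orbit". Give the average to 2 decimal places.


Lengths: "detail"=6, "good"=4, "retain"=6, "naked"=5, "assume"=6, "mix"=3, "memory"=6, "orbit"=5
Sum = 41, Count = 8
Average = 41/8 = 5.13
= avg=5.13, min=3, max=6


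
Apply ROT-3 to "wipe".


Word: "wipe"
Shift: 3
Each letter → (letter + shift) mod 26:
  'w' (22) + 3 = 25 → 'z'
  'i' (8) + 3 = 11 → 'l'
  'p' (15) + 3 = 18 → 's'
  'e' (4) + 3 = 7 → 'h'
Result = "zlsh"


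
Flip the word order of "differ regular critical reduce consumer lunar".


Original: "differ regular critical reduce consumer lunar"
Words (1..n): differ | regular | critical | reduce | consumer | lunar
Reversed (n..1): lunar | consumer | reduce | critical | regular | differ
Result = "lunar consumer reduce critical regular differ"


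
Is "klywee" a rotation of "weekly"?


Word: "weekly", Candidate: "klywee"
Method: check if candidate is substring of word+word
"weeklyweekly" contains "klywee"? Yes
Is rotation = Yes


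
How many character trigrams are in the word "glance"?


Word: "glance" (length 6)
Number of 3-grams = length - 3 + 1 = 6 - 3 + 1
= 4


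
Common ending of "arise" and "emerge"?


Word 1: "arise"
Word 2: "emerge"
Comparing from end:
  Pos -1: 'e' == 'e'
  Pos -2: 's' != 'g' (stop)
LCS = "e" (length 1)


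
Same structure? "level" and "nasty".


Pattern of "level": [0, 1, 2, 1, 0]
Pattern of "nasty": [0, 1, 2, 3, 4]
Patterns do not match
Same pattern = No


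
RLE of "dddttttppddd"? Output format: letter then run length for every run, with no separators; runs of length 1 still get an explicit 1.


String: "dddttttppddd"
Scanning for consecutive runs:
  'd' x 3
  't' x 4
  'p' x 2
  'd' x 3
RLE = "d3t4p2d3"


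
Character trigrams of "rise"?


Word: "rise" (length 4)
Number of trigrams = 4 - 3 + 1 = 2
  Position 0: "ris"
  Position 1: "ise"
Trigrams = "ris", "ise"


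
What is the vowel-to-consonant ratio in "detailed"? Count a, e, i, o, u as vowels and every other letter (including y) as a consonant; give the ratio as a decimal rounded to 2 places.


Word: "detailed"
Vowels (a,e,i,o,u): 4
Consonants: 4
Ratio = 4/4
= 1.00


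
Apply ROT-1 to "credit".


Word: "credit"
Shift: 1
Each letter → (letter + shift) mod 26:
  'c' (2) + 1 = 3 → 'd'
  'r' (17) + 1 = 18 → 's'
  'e' (4) + 1 = 5 → 'f'
  'd' (3) + 1 = 4 → 'e'
  'i' (8) + 1 = 9 → 'j'
  't' (19) + 1 = 20 → 'u'
Result = "dsfeju"


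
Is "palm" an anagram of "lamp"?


Word 1: "lamp" → sorted: almp
Word 2: "palm" → sorted: almp
Same letters? almp == almp
Anagram = Yes


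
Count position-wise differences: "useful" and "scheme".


Comparing character by character (same length = 6):
  Pos 0: 'u' vs 's' !=
  Pos 1: 's' vs 'c' !=
  Pos 2: 'e' vs 'h' !=
  Pos 3: 'f' vs 'e' !=
  Pos 4: 'u' vs 'm' !=
  Pos 5: 'l' vs 'e' !=
Hamming distance = 6


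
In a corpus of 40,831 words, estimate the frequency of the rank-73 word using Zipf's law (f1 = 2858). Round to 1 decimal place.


Zipf's law: f(r) = f(1) / r
f(1) = 2858
f(73) = 2858 / 73
= 39.2 occurrences


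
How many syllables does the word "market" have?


Word: "market"
Syllable breakdown: mar | ket
Counting: 2 parts
= 2 syllables


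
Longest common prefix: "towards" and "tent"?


Word 1: "towards"
Word 2: "tent"
Comparing from start:
  Pos 0: 't' == 't'
  Pos 1: 'o' != 'e' (stop)
LCP = "t" (length 1)


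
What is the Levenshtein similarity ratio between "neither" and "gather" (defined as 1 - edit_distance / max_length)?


Word 1: "neither" (length 7)
Word 2: "gather" (length 6)
One optimal edit sequence:
  1. delete 'n'  (+1)
  2. substitute 'e' -> 'g'  (+1)
  3. substitute 'i' -> 'a'  (+1)
  4. keep 't'
  5. keep 'h'
  6. keep 'e'
  7. keep 'r'
Edit distance = 3
Max length = max(7, 6) = 7
Similarity = 1 - 3/7
= 0.5714


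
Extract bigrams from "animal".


Word: "animal" (length 6)
Number of bigrams = 6 - 2 + 1 = 5
  Position 0: "an"
  Position 1: "ni"
  Position 2: "im"
  Position 3: "ma"
  Position 4: "al"
Bigrams = "an", "ni", "im", "ma", "al"


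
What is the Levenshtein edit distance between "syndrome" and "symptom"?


Word 1: "syndrome" (length 8)
Word 2: "symptom" (length 7)
One optimal edit sequence (insert/delete/substitute each cost 1):
  1. keep 's'
  2. keep 'y'
  3. substitute 'n' -> 'm'  (+1)
  4. substitute 'd' -> 'p'  (+1)
  5. substitute 'r' -> 't'  (+1)
  6. keep 'o'
  7. keep 'm'
  8. delete 'e'  (+1)
Total edit operations: 4
Edit distance = 4


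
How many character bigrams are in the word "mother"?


Word: "mother" (length 6)
Number of 2-grams = length - 2 + 1 = 6 - 2 + 1
= 5


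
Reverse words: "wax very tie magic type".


Original: "wax very tie magic type"
Words (1..n): wax | very | tie | magic | type
Reversed (n..1): type | magic | tie | very | wax
Result = "type magic tie very wax"


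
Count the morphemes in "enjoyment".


Word: "enjoyment"
Morphemes: en- | joy | -ment
Each morpheme carries meaning
= 3 morphemes


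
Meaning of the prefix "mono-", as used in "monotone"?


Prefix: mono-
As in: monotone -> mono- + tone
Meaning = one


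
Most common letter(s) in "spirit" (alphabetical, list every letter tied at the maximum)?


Word: "spirit"
Letter counts:
  'i': 2
  'p': 1
  'r': 1
  's': 1
  't': 1
Maximum count = 2
Most frequent = 'i' (2 times each)


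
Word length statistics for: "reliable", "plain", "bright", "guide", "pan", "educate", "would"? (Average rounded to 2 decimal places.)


Lengths: "reliable"=8, "plain"=5, "bright"=6, "guide"=5, "pan"=3, "educate"=7, "would"=5
Sum = 39, Count = 7
Average = 39/7 = 5.57
= avg=5.57, min=3, max=8


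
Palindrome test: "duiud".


Word: "duiud"
Reversed: "duiud"
Forward == Backward? duiud == duiud
Palindrome = Yes


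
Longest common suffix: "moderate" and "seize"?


Word 1: "moderate"
Word 2: "seize"
Comparing from end:
  Pos -1: 'e' == 'e'
  Pos -2: 't' != 'z' (stop)
LCS = "e" (length 1)


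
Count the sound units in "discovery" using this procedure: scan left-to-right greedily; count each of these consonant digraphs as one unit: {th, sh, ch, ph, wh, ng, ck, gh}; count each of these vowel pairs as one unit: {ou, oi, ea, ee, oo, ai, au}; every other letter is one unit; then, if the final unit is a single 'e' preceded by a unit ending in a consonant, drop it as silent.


Word: "discovery" (9 letters)
Left-to-right scan:
  (1) 'd' (letter)
  (2) 'i' (letter)
  (3) 's' (letter)
  (4) 'c' (letter)
  (5) 'o' (letter)
  (6) 'v' (letter)
  (7) 'e' (letter)
  (8) 'r' (letter)
  (9) 'y' (letter)
Units from scan: 9
Sound units = 9 units


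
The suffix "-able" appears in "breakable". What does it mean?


Suffix: -able
Example: breakable = break + -able
Meaning = capable of


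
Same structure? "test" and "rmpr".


Pattern of "test": [0, 1, 2, 0]
Pattern of "rmpr": [0, 1, 2, 0]
Patterns match
Same pattern = Yes


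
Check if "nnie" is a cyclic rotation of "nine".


Word: "nine", Candidate: "nnie"
Method: check if candidate is substring of word+word
"ninenine" contains "nnie"? No
Is rotation = No


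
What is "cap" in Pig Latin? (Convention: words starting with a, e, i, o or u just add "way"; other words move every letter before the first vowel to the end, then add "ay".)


Word: "cap"
Starts with consonant(s) → move to end, add 'ay'
Consonant cluster: "c"
Pig Latin = "apcay"


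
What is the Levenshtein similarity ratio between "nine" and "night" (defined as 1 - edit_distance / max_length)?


Word 1: "nine" (length 4)
Word 2: "night" (length 5)
One optimal edit sequence:
  1. keep 'n'
  2. keep 'i'
  3. insert 'g'  (+1)
  4. substitute 'n' -> 'h'  (+1)
  5. substitute 'e' -> 't'  (+1)
Edit distance = 3
Max length = max(4, 5) = 5
Similarity = 1 - 3/5
= 0.4000


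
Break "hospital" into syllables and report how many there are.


Word: "hospital"
Syllable breakdown: hos | pi | tal
Counting: 3 parts
= 3 syllables


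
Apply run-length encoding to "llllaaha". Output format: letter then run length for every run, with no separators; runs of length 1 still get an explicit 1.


String: "llllaaha"
Scanning for consecutive runs:
  'l' x 4
  'a' x 2
  'h' x 1
  'a' x 1
RLE = "l4a2h1a1"


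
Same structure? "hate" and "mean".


Pattern of "hate": [0, 1, 2, 3]
Pattern of "mean": [0, 1, 2, 3]
Patterns match
Same pattern = Yes


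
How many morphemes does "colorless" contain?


Word: "colorless"
Morphemes: color | -less
Each morpheme carries meaning
= 2 morphemes


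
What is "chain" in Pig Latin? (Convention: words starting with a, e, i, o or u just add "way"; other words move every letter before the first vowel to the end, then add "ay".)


Word: "chain"
Starts with consonant(s) → move to end, add 'ay'
Consonant cluster: "ch"
Pig Latin = "ainchay"


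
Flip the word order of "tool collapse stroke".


Original: "tool collapse stroke"
Words (1..n): tool | collapse | stroke
Reversed (n..1): stroke | collapse | tool
Result = "stroke collapse tool"


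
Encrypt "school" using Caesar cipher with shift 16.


Word: "school"
Shift: 16
Each letter → (letter + shift) mod 26:
  's' (18) + 16 = 8 → 'i'
  'c' (2) + 16 = 18 → 's'
  'h' (7) + 16 = 23 → 'x'
  'o' (14) + 16 = 4 → 'e'
  'o' (14) + 16 = 4 → 'e'
  'l' (11) + 16 = 1 → 'b'
Result = "isxeeb"


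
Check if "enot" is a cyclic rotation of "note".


Word: "note", Candidate: "enot"
Method: check if candidate is substring of word+word
"notenote" contains "enot"? Yes
Is rotation = Yes


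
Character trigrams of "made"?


Word: "made" (length 4)
Number of trigrams = 4 - 3 + 1 = 2
  Position 0: "mad"
  Position 1: "ade"
Trigrams = "mad", "ade"


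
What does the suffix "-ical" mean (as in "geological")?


Suffix: -ical
Example: geological (geology + -ical, with a spelling change)
Meaning = relating to


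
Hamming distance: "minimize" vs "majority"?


Comparing character by character (same length = 8):
  Pos 0: 'm' vs 'm' =
  Pos 1: 'i' vs 'a' !=
  Pos 2: 'n' vs 'j' !=
  Pos 3: 'i' vs 'o' !=
  Pos 4: 'm' vs 'r' !=
  Pos 5: 'i' vs 'i' =
  Pos 6: 'z' vs 't' !=
  Pos 7: 'e' vs 'y' !=
Hamming distance = 6


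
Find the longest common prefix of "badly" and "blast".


Word 1: "badly"
Word 2: "blast"
Comparing from start:
  Pos 0: 'b' == 'b'
  Pos 1: 'a' != 'l' (stop)
LCP = "b" (length 1)


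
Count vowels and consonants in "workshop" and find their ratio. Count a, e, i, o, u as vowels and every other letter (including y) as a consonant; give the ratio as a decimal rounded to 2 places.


Word: "workshop"
Vowels (a,e,i,o,u): 2
Consonants: 6
Ratio = 2/6
= 0.33


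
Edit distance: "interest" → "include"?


Word 1: "interest" (length 8)
Word 2: "include" (length 7)
One optimal edit sequence (insert/delete/substitute each cost 1):
  1. keep 'i'
  2. keep 'n'
  3. delete 't'  (+1)
  4. substitute 'e' -> 'c'  (+1)
  5. substitute 'r' -> 'l'  (+1)
  6. substitute 'e' -> 'u'  (+1)
  7. substitute 's' -> 'd'  (+1)
  8. substitute 't' -> 'e'  (+1)
Total edit operations: 6
Edit distance = 6


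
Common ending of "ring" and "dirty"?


Word 1: "ring"
Word 2: "dirty"
Comparing from end:
  Pos -1: 'g' != 'y' (stop)
LCS = "" (length 0)


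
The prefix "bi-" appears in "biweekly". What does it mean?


Prefix: bi-
Example: biweekly (bi- + weekly)
Meaning = two


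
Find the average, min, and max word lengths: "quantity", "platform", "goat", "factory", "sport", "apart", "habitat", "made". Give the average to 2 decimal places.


Lengths: "quantity"=8, "platform"=8, "goat"=4, "factory"=7, "sport"=5, "apart"=5, "habitat"=7, "made"=4
Sum = 48, Count = 8
Average = 48/8 = 6.00
= avg=6.00, min=4, max=8


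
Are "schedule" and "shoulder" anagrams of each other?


Word 1: "schedule" → sorted: cdeehlsu
Word 2: "shoulder" → sorted: dehlorsu
Same letters? cdeehlsu != dehlorsu
Anagram = No


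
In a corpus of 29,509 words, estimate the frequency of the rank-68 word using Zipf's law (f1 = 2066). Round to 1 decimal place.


Zipf's law: f(r) = f(1) / r
f(1) = 2066
f(68) = 2066 / 68
= 30.4 occurrences


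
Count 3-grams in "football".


Word: "football" (length 8)
Number of 3-grams = length - 3 + 1 = 8 - 3 + 1
= 6


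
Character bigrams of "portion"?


Word: "portion" (length 7)
Number of bigrams = 7 - 2 + 1 = 6
  Position 0: "po"
  Position 1: "or"
  Position 2: "rt"
  Position 3: "ti"
  Position 4: "io"
  Position 5: "on"
Bigrams = "po", "or", "rt", "ti", "io", "on"


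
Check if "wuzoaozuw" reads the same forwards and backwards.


Word: "wuzoaozuw"
Reversed: "wuzoaozuw"
Forward == Backward? wuzoaozuw == wuzoaozuw
Palindrome = Yes


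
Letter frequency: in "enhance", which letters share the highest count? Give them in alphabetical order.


Word: "enhance"
Letter counts:
  'a': 1
  'c': 1
  'e': 2
  'h': 1
  'n': 2
Maximum count = 2
Most frequent = 'e', 'n' (2 times each)


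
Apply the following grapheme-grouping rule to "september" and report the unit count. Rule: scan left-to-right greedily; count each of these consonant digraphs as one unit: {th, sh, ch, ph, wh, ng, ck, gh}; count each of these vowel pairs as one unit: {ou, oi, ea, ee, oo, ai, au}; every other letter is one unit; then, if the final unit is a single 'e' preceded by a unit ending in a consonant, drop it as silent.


Word: "september" (9 letters)
Left-to-right scan:
  1. 's' (letter)
  2. 'e' (letter)
  3. 'p' (letter)
  4. 't' (letter)
  5. 'e' (letter)
  6. 'm' (letter)
  7. 'b' (letter)
  8. 'e' (letter)
  9. 'r' (letter)
Units from scan: 9
Sound units = 9 units


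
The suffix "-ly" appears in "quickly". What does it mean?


Suffix: -ly
Example: quickly = quick + -ly
Meaning = in a manner


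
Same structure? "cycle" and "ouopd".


Pattern of "cycle": [0, 1, 0, 2, 3]
Pattern of "ouopd": [0, 1, 0, 2, 3]
Patterns match
Same pattern = Yes


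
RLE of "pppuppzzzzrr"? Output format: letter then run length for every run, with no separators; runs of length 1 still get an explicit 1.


String: "pppuppzzzzrr"
Scanning for consecutive runs:
  'p' x 3
  'u' x 1
  'p' x 2
  'z' x 4
  'r' x 2
RLE = "p3u1p2z4r2"


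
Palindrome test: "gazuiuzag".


Word: "gazuiuzag"
Reversed: "gazuiuzag"
Forward == Backward? gazuiuzag == gazuiuzag
Palindrome = Yes


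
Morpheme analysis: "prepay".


Word: "prepay"
Morphemes: pre- / pay
Each morpheme carries meaning
= 2 morphemes


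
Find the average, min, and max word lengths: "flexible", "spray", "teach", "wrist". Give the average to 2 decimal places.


Lengths: "flexible"=8, "spray"=5, "teach"=5, "wrist"=5
Sum = 23, Count = 4
Average = 23/4 = 5.75
= avg=5.75, min=5, max=8


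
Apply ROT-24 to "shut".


Word: "shut"
Shift: 24
Each letter → (letter + shift) mod 26:
  's' (18) + 24 = 16 → 'q'
  'h' (7) + 24 = 5 → 'f'
  'u' (20) + 24 = 18 → 's'
  't' (19) + 24 = 17 → 'r'
Result = "qfsr"


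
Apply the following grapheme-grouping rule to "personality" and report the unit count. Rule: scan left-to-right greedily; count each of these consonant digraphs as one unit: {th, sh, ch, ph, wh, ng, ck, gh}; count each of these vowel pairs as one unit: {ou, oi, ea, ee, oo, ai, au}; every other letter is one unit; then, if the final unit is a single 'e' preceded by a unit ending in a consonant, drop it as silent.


Word: "personality" (11 letters)
Left-to-right scan:
  1. 'p' (letter)
  2. 'e' (letter)
  3. 'r' (letter)
  4. 's' (letter)
  5. 'o' (letter)
  6. 'n' (letter)
  7. 'a' (letter)
  8. 'l' (letter)
  9. 'i' (letter)
  10. 't' (letter)
  11. 'y' (letter)
Units from scan: 11
Sound units = 11 units


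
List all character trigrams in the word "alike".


Word: "alike" (length 5)
Number of trigrams = 5 - 3 + 1 = 3
  Position 0: "ali"
  Position 1: "lik"
  Position 2: "ike"
Trigrams = "ali", "lik", "ike"


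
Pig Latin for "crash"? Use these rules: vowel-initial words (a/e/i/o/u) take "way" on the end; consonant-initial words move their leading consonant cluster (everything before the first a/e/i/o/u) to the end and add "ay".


Word: "crash"
Starts with consonant(s) → move to end, add 'ay'
Consonant cluster: "cr"
Pig Latin = "ashcray"


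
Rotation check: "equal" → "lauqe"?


Word: "equal", Candidate: "lauqe"
Method: check if candidate is substring of word+word
"equalequal" contains "lauqe"? No
Is rotation = No


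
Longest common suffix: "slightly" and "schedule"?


Word 1: "slightly"
Word 2: "schedule"
Comparing from end:
  Pos -1: 'y' != 'e' (stop)
LCS = "" (length 0)


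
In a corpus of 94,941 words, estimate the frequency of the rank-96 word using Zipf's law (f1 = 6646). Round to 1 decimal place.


Zipf's law: f(r) = f(1) / r
f(1) = 6646
f(96) = 6646 / 96
= 69.2 occurrences


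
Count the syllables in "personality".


Word: "personality"
Syllable breakdown: per · son · al · i · ty
Counting: 5 parts
= 5 syllables


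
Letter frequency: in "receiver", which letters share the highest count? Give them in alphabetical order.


Word: "receiver"
Letter counts:
  'c': 1
  'e': 3
  'i': 1
  'r': 2
  'v': 1
Maximum count = 3
Most frequent = 'e' (3 times each)


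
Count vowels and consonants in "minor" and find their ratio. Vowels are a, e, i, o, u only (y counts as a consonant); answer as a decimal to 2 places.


Word: "minor"
Vowels (a,e,i,o,u): 2
Consonants: 3
Ratio = 2/3
= 0.67


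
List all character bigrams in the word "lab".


Word: "lab" (length 3)
Number of bigrams = 3 - 2 + 1 = 2
  Position 0: "la"
  Position 1: "ab"
Bigrams = "la", "ab"


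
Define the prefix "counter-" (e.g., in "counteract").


Prefix: counter-
Example: counteract (counter- + act)
Meaning = against / opposite


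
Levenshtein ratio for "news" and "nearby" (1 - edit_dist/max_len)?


Word 1: "news" (length 4)
Word 2: "nearby" (length 6)
One optimal edit sequence:
  1. keep 'n'
  2. keep 'e'
  3. insert 'a'  (+1)
  4. insert 'r'  (+1)
  5. substitute 'w' -> 'b'  (+1)
  6. substitute 's' -> 'y'  (+1)
Edit distance = 4
Max length = max(4, 6) = 6
Similarity = 1 - 4/6
= 0.3333


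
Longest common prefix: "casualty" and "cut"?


Word 1: "casualty"
Word 2: "cut"
Comparing from start:
  Pos 0: 'c' == 'c'
  Pos 1: 'a' != 'u' (stop)
LCP = "c" (length 1)


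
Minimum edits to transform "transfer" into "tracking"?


Word 1: "transfer" (length 8)
Word 2: "tracking" (length 8)
One optimal edit sequence (insert/delete/substitute each cost 1):
  1. keep 't'
  2. keep 'r'
  3. keep 'a'
  4. substitute 'n' -> 'c'  (+1)
  5. substitute 's' -> 'k'  (+1)
  6. substitute 'f' -> 'i'  (+1)
  7. substitute 'e' -> 'n'  (+1)
  8. substitute 'r' -> 'g'  (+1)
Total edit operations: 5
Edit distance = 5


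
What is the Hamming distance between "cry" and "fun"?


Comparing character by character (same length = 3):
  Pos 0: 'c' vs 'f' !=
  Pos 1: 'r' vs 'u' !=
  Pos 2: 'y' vs 'n' !=
Hamming distance = 3


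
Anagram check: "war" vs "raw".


Word 1: "war" → sorted: arw
Word 2: "raw" → sorted: arw
Same letters? arw == arw
Anagram = Yes


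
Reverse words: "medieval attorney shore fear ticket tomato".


Original: "medieval attorney shore fear ticket tomato"
Words (1..n): medieval | attorney | shore | fear | ticket | tomato
Reversed (n..1): tomato | ticket | fear | shore | attorney | medieval
Result = "tomato ticket fear shore attorney medieval"


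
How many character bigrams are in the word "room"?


Word: "room" (length 4)
Number of 2-grams = length - 2 + 1 = 4 - 2 + 1
= 3


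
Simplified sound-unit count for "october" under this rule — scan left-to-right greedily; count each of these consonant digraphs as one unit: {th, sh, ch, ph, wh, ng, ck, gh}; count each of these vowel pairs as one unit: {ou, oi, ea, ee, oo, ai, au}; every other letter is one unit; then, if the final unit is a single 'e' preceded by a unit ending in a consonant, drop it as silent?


Word: "october" (7 letters)
Left-to-right scan:
  (1) 'o' (letter)
  (2) 'c' (letter)
  (3) 't' (letter)
  (4) 'o' (letter)
  (5) 'b' (letter)
  (6) 'e' (letter)
  (7) 'r' (letter)
Units from scan: 7
Sound units = 7 units


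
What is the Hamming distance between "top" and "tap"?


Comparing character by character (same length = 3):
  Pos 0: 't' vs 't' =
  Pos 1: 'o' vs 'a' !=
  Pos 2: 'p' vs 'p' =
Hamming distance = 1


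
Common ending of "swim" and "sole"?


Word 1: "swim"
Word 2: "sole"
Comparing from end:
  Pos -1: 'm' != 'e' (stop)
LCS = "" (length 0)


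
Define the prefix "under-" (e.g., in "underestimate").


Prefix: under-
As in: underestimate -> under- + estimate
Meaning = insufficient


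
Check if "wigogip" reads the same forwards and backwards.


Word: "wigogip"
Reversed: "pigogiw"
Forward == Backward? wigogip != pigogiw
Palindrome = No


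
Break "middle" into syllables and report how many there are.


Word: "middle"
Syllable breakdown: mid · dle
Counting: 2 parts
= 2 syllables


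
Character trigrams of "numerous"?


Word: "numerous" (length 8)
Number of trigrams = 8 - 3 + 1 = 6
  Position 0: "num"
  Position 1: "ume"
  Position 2: "mer"
  Position 3: "ero"
  Position 4: "rou"
  Position 5: "ous"
Trigrams = "num", "ume", "mer", "ero", "rou", "ous"


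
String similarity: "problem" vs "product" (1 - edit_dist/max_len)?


Word 1: "problem" (length 7)
Word 2: "product" (length 7)
One optimal edit sequence:
  1. keep 'p'
  2. keep 'r'
  3. keep 'o'
  4. substitute 'b' -> 'd'  (+1)
  5. substitute 'l' -> 'u'  (+1)
  6. substitute 'e' -> 'c'  (+1)
  7. substitute 'm' -> 't'  (+1)
Edit distance = 4
Max length = max(7, 7) = 7
Similarity = 1 - 4/7
= 0.4286


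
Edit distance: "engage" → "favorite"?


Word 1: "engage" (length 6)
Word 2: "favorite" (length 8)
One optimal edit sequence (insert/delete/substitute each cost 1):
  1. insert 'f'  (+1)
  2. insert 'a'  (+1)
  3. substitute 'e' -> 'v'  (+1)
  4. substitute 'n' -> 'o'  (+1)
  5. substitute 'g' -> 'r'  (+1)
  6. substitute 'a' -> 'i'  (+1)
  7. substitute 'g' -> 't'  (+1)
  8. keep 'e'
Total edit operations: 7
Edit distance = 7


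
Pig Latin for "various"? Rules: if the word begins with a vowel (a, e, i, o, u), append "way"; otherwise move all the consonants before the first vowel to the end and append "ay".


Word: "various"
Starts with consonant(s) → move to end, add 'ay'
Consonant cluster: "v"
Pig Latin = "ariousvay"


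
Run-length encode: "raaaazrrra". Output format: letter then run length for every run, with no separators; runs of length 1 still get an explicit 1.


String: "raaaazrrra"
Scanning for consecutive runs:
  'r' x 1
  'a' x 4
  'z' x 1
  'r' x 3
  'a' x 1
RLE = "r1a4z1r3a1"


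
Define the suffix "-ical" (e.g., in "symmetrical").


Suffix: -ical
Example: symmetrical (symmetry + -ical, with a spelling change)
Meaning = relating to


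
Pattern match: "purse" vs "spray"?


Pattern of "purse": [0, 1, 2, 3, 4]
Pattern of "spray": [0, 1, 2, 3, 4]
Patterns match
Same pattern = Yes


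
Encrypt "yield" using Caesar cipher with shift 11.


Word: "yield"
Shift: 11
Each letter → (letter + shift) mod 26:
  'y' (24) + 11 = 9 → 'j'
  'i' (8) + 11 = 19 → 't'
  'e' (4) + 11 = 15 → 'p'
  'l' (11) + 11 = 22 → 'w'
  'd' (3) + 11 = 14 → 'o'
Result = "jtpwo"


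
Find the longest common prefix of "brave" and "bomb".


Word 1: "brave"
Word 2: "bomb"
Comparing from start:
  Pos 0: 'b' == 'b'
  Pos 1: 'r' != 'o' (stop)
LCP = "b" (length 1)


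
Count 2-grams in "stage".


Word: "stage" (length 5)
Number of 2-grams = length - 2 + 1 = 5 - 2 + 1
= 4


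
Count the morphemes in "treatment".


Word: "treatment"
Morphemes: treat | -ment
Each morpheme carries meaning
= 2 morphemes


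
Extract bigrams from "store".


Word: "store" (length 5)
Number of bigrams = 5 - 2 + 1 = 4
  Position 0: "st"
  Position 1: "to"
  Position 2: "or"
  Position 3: "re"
Bigrams = "st", "to", "or", "re"


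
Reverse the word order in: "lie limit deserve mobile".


Original: "lie limit deserve mobile"
Words (1..n): lie | limit | deserve | mobile
Reversed (n..1): mobile | deserve | limit | lie
Result = "mobile deserve limit lie"


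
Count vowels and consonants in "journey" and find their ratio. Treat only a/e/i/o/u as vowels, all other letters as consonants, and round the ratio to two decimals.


Word: "journey"
Vowels (a,e,i,o,u): 3
Consonants: 4
Ratio = 3/4
= 0.75


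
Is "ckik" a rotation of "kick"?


Word: "kick", Candidate: "ckik"
Method: check if candidate is substring of word+word
"kickkick" contains "ckik"? No
Is rotation = No


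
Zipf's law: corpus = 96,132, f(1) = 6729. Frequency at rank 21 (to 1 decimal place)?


Zipf's law: f(r) = f(1) / r
f(1) = 6729
f(21) = 6729 / 21
= 320.4 occurrences


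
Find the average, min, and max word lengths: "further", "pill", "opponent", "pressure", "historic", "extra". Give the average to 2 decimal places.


Lengths: "further"=7, "pill"=4, "opponent"=8, "pressure"=8, "historic"=8, "extra"=5
Sum = 40, Count = 6
Average = 40/6 = 6.67
= avg=6.67, min=4, max=8


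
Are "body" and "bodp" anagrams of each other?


Word 1: "body" → sorted: bdoy
Word 2: "bodp" → sorted: bdop
Same letters? bdoy != bdop
Anagram = No


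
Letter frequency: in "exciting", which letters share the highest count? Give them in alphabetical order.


Word: "exciting"
Letter counts:
  'c': 1
  'e': 1
  'g': 1
  'i': 2
  'n': 1
  't': 1
  'x': 1
Maximum count = 2
Most frequent = 'i' (2 times each)


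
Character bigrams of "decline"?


Word: "decline" (length 7)
Number of bigrams = 7 - 2 + 1 = 6
  Position 0: "de"
  Position 1: "ec"
  Position 2: "cl"
  Position 3: "li"
  Position 4: "in"
  Position 5: "ne"
Bigrams = "de", "ec", "cl", "li", "in", "ne"


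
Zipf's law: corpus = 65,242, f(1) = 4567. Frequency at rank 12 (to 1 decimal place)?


Zipf's law: f(r) = f(1) / r
f(1) = 4567
f(12) = 4567 / 12
= 380.6 occurrences


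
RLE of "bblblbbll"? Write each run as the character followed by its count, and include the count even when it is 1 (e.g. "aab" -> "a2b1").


String: "bblblbbll"
Scanning for consecutive runs:
  'b' x 2
  'l' x 1
  'b' x 1
  'l' x 1
  'b' x 2
  'l' x 2
RLE = "b2l1b1l1b2l2"


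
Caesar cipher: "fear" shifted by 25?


Word: "fear"
Shift: 25
Each letter → (letter + shift) mod 26:
  'f' (5) + 25 = 4 → 'e'
  'e' (4) + 25 = 3 → 'd'
  'a' (0) + 25 = 25 → 'z'
  'r' (17) + 25 = 16 → 'q'
Result = "edzq"


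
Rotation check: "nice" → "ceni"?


Word: "nice", Candidate: "ceni"
Method: check if candidate is substring of word+word
"nicenice" contains "ceni"? Yes
Is rotation = Yes


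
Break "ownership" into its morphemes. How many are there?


Word: "ownership"
Morphemes: own / -er / -ship
Each morpheme carries meaning
= 3 morphemes


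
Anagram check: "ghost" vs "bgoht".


Word 1: "ghost" → sorted: ghost
Word 2: "bgoht" → sorted: bghot
Same letters? ghost != bghot
Anagram = No


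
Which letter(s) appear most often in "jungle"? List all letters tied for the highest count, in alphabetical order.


Word: "jungle"
Letter counts:
  'e': 1
  'g': 1
  'j': 1
  'l': 1
  'n': 1
  'u': 1
Maximum count = 1
Most frequent = 'e', 'g', 'j', 'l', 'n', 'u' (1 time each)


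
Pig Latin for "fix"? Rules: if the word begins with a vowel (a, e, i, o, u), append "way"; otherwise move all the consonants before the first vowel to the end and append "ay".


Word: "fix"
Starts with consonant(s) → move to end, add 'ay'
Consonant cluster: "f"
Pig Latin = "ixfay"


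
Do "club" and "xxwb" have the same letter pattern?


Pattern of "club": [0, 1, 2, 3]
Pattern of "xxwb": [0, 0, 1, 2]
Patterns do not match
Same pattern = No


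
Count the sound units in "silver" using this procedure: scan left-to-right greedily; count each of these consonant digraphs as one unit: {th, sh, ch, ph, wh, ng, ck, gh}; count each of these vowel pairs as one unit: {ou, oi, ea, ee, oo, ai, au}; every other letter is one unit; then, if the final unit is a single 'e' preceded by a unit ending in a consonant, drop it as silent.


Word: "silver" (6 letters)
Left-to-right scan:
  [1] 's' (letter)
  [2] 'i' (letter)
  [3] 'l' (letter)
  [4] 'v' (letter)
  [5] 'e' (letter)
  [6] 'r' (letter)
Units from scan: 6
Sound units = 6 units


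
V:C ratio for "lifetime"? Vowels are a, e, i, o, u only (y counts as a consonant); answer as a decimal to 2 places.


Word: "lifetime"
Vowels (a,e,i,o,u): 4
Consonants: 4
Ratio = 4/4
= 1.00


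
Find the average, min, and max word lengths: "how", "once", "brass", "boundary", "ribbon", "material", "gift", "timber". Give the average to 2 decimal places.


Lengths: "how"=3, "once"=4, "brass"=5, "boundary"=8, "ribbon"=6, "material"=8, "gift"=4, "timber"=6
Sum = 44, Count = 8
Average = 44/8 = 5.50
= avg=5.50, min=3, max=8


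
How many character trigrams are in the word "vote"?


Word: "vote" (length 4)
Number of 3-grams = length - 3 + 1 = 4 - 3 + 1
= 2


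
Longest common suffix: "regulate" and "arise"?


Word 1: "regulate"
Word 2: "arise"
Comparing from end:
  Pos -1: 'e' == 'e'
  Pos -2: 't' != 's' (stop)
LCS = "e" (length 1)


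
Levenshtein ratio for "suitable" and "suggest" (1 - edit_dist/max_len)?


Word 1: "suitable" (length 8)
Word 2: "suggest" (length 7)
One optimal edit sequence:
  1. keep 's'
  2. keep 'u'
  3. delete 'i'  (+1)
  4. substitute 't' -> 'g'  (+1)
  5. substitute 'a' -> 'g'  (+1)
  6. substitute 'b' -> 'e'  (+1)
  7. substitute 'l' -> 's'  (+1)
  8. substitute 'e' -> 't'  (+1)
Edit distance = 6
Max length = max(8, 7) = 8
Similarity = 1 - 6/8
= 0.2500


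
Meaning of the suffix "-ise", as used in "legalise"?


Suffix: -ise
Example: legalise (legal + -ise)
Meaning = to make


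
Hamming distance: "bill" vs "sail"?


Comparing character by character (same length = 4):
  Pos 0: 'b' vs 's' !=
  Pos 1: 'i' vs 'a' !=
  Pos 2: 'l' vs 'i' !=
  Pos 3: 'l' vs 'l' =
Hamming distance = 3


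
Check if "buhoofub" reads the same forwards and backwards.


Word: "buhoofub"
Reversed: "bufoohub"
Forward == Backward? buhoofub != bufoohub
Palindrome = No


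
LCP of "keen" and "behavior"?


Word 1: "keen"
Word 2: "behavior"
Comparing from start:
  Pos 0: 'k' != 'b' (stop)
LCP = "" (length 0)


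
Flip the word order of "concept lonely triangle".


Original: "concept lonely triangle"
Words (1..n): concept | lonely | triangle
Reversed (n..1): triangle | lonely | concept
Result = "triangle lonely concept"


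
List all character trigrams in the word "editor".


Word: "editor" (length 6)
Number of trigrams = 6 - 3 + 1 = 4
  Position 0: "edi"
  Position 1: "dit"
  Position 2: "ito"
  Position 3: "tor"
Trigrams = "edi", "dit", "ito", "tor"


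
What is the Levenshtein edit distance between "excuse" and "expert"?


Word 1: "excuse" (length 6)
Word 2: "expert" (length 6)
One optimal edit sequence (insert/delete/substitute each cost 1):
  1. keep 'e'
  2. keep 'x'
  3. substitute 'c' -> 'p'  (+1)
  4. substitute 'u' -> 'e'  (+1)
  5. substitute 's' -> 'r'  (+1)
  6. substitute 'e' -> 't'  (+1)
Total edit operations: 4
Edit distance = 4


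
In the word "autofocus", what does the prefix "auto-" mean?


Prefix: auto-
As in: autofocus -> auto- + focus
Meaning = self


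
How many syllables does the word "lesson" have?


Word: "lesson"
Syllable breakdown: les-son
Counting: 2 parts
= 2 syllables


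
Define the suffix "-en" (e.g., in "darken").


Suffix: -en
As in: darken -> dark + -en
Meaning = to make / become


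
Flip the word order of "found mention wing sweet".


Original: "found mention wing sweet"
Words (1..n): found | mention | wing | sweet
Reversed (n..1): sweet | wing | mention | found
Result = "sweet wing mention found"


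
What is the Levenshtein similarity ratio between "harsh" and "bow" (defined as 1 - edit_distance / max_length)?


Word 1: "harsh" (length 5)
Word 2: "bow" (length 3)
One optimal edit sequence:
  1. delete 'h'  (+1)
  2. delete 'a'  (+1)
  3. substitute 'r' -> 'b'  (+1)
  4. substitute 's' -> 'o'  (+1)
  5. substitute 'h' -> 'w'  (+1)
Edit distance = 5
Max length = max(5, 3) = 5
Similarity = 1 - 5/5
= 0.0000


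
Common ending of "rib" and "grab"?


Word 1: "rib"
Word 2: "grab"
Comparing from end:
  Pos -1: 'b' == 'b'
  Pos -2: 'i' != 'a' (stop)
LCS = "b" (length 1)


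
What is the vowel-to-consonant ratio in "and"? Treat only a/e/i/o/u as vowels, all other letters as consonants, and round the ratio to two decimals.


Word: "and"
Vowels (a,e,i,o,u): 1
Consonants: 2
Ratio = 1/2
= 0.50
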